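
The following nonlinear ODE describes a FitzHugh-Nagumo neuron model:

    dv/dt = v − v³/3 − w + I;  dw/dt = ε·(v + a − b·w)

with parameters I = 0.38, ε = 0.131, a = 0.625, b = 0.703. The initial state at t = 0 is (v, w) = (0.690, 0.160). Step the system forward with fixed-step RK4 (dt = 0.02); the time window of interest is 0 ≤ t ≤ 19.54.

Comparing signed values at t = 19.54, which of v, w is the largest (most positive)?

t=0.000: state=(0.690, 0.160)
step 1 (dt=0.02): k1=(0.800, 0.158), k2=(0.803, 0.158), k3=(0.803, 0.158), k4=(0.806, 0.159); state += dt/6·(k1+2k2+2k3+k4)
t=0.020: state=(0.706, 0.163)
t=0.040: state=(0.722, 0.166)
t=0.060: state=(0.738, 0.170)
continuing one RK4 step at a time; state shown every 50 steps (Δt=1):
t=1.000: state=(1.424, 0.361)
t=2.000: state=(1.613, 0.603)
t=3.000: state=(1.536, 0.826)
t=4.000: state=(1.400, 1.015)
t=5.000: state=(1.235, 1.169)
t=6.000: state=(1.027, 1.287)
t=7.000: state=(0.727, 1.363)
t=8.000: state=(0.161, 1.381)
t=9.000: state=(-1.132, 1.284)
t=10.000: state=(-1.946, 1.040)
t=11.000: state=(-1.934, 0.782)
t=12.000: state=(-1.850, 0.554)
t=13.000: state=(-1.763, 0.358)
t=14.000: state=(-1.677, 0.189)
t=15.000: state=(-1.591, 0.046)
t=16.000: state=(-1.506, -0.073)
t=17.000: state=(-1.420, -0.172)
t=18.000: state=(-1.333, -0.250)
t=19.000: state=(-1.245, -0.312)
t=19.540: state=(-1.196, -0.337)
compare at T: v=-1.196, w=-0.337

largest component: w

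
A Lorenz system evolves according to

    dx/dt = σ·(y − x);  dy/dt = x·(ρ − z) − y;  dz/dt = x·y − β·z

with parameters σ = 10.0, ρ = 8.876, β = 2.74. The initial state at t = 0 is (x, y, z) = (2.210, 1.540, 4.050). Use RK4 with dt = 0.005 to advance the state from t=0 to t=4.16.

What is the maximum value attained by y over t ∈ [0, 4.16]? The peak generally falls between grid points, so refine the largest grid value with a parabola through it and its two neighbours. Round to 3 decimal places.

t=0.000: state=(2.210, 1.540, 4.050)
step 1 (dt=0.005): k1=(-6.700, 9.125, -7.694), k2=(-6.304, 9.064, -7.617), k3=(-6.316, 9.069, -7.616), k4=(-5.931, 9.011, -7.539); state += dt/6·(k1+2k2+2k3+k4)
t=0.005: state=(2.178, 1.585, 4.012)
t=0.010: state=(2.151, 1.630, 3.975)
t=0.015: state=(2.126, 1.674, 3.938)
continuing one RK4 step at a time; state shown every 40 steps (Δt=0.2):
t=0.200: state=(2.663, 3.435, 3.225)
t=0.400: state=(4.871, 6.202, 4.791)
t=0.600: state=(6.775, 6.905, 9.390)
t=0.800: state=(5.162, 3.882, 10.472)
t=1.000: state=(3.299, 2.836, 7.992)
t=1.200: state=(3.169, 3.434, 6.092)
t=1.400: state=(4.154, 4.820, 5.866)
t=1.600: state=(5.437, 5.901, 7.563)
t=1.800: state=(5.515, 5.131, 9.246)
t=2.000: state=(4.456, 3.956, 8.732)
t=2.200: state=(3.891, 3.842, 7.437)
t=2.400: state=(4.176, 4.470, 6.850)
t=2.600: state=(4.850, 5.160, 7.377)
t=2.800: state=(5.157, 5.119, 8.341)
t=3.000: state=(4.784, 4.516, 8.511)
t=3.200: state=(4.347, 4.222, 7.921)
t=3.400: state=(4.330, 4.428, 7.428)
t=3.600: state=(4.636, 4.809, 7.501)
t=3.800: state=(4.883, 4.931, 7.960)
t=4.000: state=(4.805, 4.696, 8.214)
t=4.160: state=(4.609, 4.493, 8.087)
largest grid value and its neighbours: y(0.525)=7.26787, y(0.530)=7.27072, y(0.535)=7.26973
parabola through these three points peaks at t≈0.531 with y≈7.27084

max y = 7.271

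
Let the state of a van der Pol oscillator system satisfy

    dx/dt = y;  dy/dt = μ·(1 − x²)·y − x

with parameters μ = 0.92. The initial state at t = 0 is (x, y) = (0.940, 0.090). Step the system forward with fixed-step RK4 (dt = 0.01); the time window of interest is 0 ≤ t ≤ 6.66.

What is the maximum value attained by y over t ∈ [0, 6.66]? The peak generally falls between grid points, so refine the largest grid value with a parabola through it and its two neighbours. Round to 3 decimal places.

t=0.000: state=(0.940, 0.090)
step 1 (dt=0.01): k1=(0.090, -0.930), k2=(0.085, -0.931), k3=(0.085, -0.931), k4=(0.081, -0.932); state += dt/6·(k1+2k2+2k3+k4)
t=0.010: state=(0.941, 0.081)
t=0.020: state=(0.942, 0.071)
t=0.030: state=(0.942, 0.062)
continuing one RK4 step at a time; state shown every 25 steps (Δt=0.25):
t=0.250: state=(0.933, -0.146)
t=0.500: state=(0.867, -0.384)
t=0.750: state=(0.741, -0.627)
t=1.000: state=(0.552, -0.891)
t=1.250: state=(0.292, -1.193)
t=1.500: state=(-0.048, -1.530)
t=1.750: state=(-0.470, -1.823)
t=2.000: state=(-0.938, -1.857)
t=2.250: state=(-1.359, -1.438)
t=2.500: state=(-1.634, -0.746)
t=2.750: state=(-1.740, -0.140)
t=3.000: state=(-1.721, 0.260)
t=3.250: state=(-1.622, 0.516)
t=3.500: state=(-1.469, 0.707)
t=3.750: state=(-1.270, 0.889)
t=4.000: state=(-1.021, 1.104)
t=4.250: state=(-0.712, 1.391)
t=4.500: state=(-0.317, 1.784)
t=4.750: state=(0.188, 2.255)
t=5.000: state=(0.796, 2.541)
t=5.250: state=(1.398, 2.134)
t=5.500: state=(1.811, 1.126)
t=5.750: state=(1.975, 0.256)
t=6.000: state=(1.972, -0.230)
t=6.250: state=(1.879, -0.483)
t=6.500: state=(1.738, -0.640)
t=6.660: state=(1.629, -0.725)
largest grid value and its neighbours: y(4.990)=2.53952, y(5.000)=2.54071, y(5.010)=2.54070
parabola through these three points peaks at t≈5.005 with y≈2.54086

max y = 2.541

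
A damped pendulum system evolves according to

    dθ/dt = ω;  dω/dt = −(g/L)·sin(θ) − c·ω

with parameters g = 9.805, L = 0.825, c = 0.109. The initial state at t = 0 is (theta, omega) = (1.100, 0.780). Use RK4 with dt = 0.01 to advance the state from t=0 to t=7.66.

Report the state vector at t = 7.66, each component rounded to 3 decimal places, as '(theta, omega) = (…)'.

(theta, omega) = (0.680, 0.853)

t=0.000: state=(1.100, 0.780)
step 1 (dt=0.01): k1=(0.780, -10.677), k2=(0.727, -10.692), k3=(0.727, -10.691), k4=(0.673, -10.704); state += dt/6·(k1+2k2+2k3+k4)
t=0.010: state=(1.107, 0.673)
t=0.020: state=(1.113, 0.566)
t=0.030: state=(1.119, 0.459)
continuing one RK4 step at a time; state shown every 25 steps (Δt=0.25):
t=0.250: state=(0.963, -1.831)
t=0.500: state=(0.259, -3.508)
t=0.750: state=(-0.593, -2.900)
t=1.000: state=(-1.048, -0.602)
t=1.250: state=(-0.878, 1.901)
t=1.500: state=(-0.181, 3.374)
t=1.750: state=(0.615, 2.619)
t=2.000: state=(1.001, 0.348)
t=2.250: state=(0.782, -2.024)
t=2.500: state=(0.084, -3.237)
t=2.750: state=(-0.649, -2.292)
t=3.000: state=(-0.952, -0.039)
t=3.250: state=(-0.673, 2.172)
t=3.500: state=(0.025, 3.076)
t=3.750: state=(0.687, 1.921)
t=4.000: state=(0.896, -0.307)
t=4.250: state=(0.551, -2.319)
t=4.500: state=(-0.140, -2.872)
t=4.750: state=(-0.719, -1.512)
t=5.000: state=(-0.828, 0.670)
t=5.250: state=(-0.419, 2.435)
t=5.500: state=(0.254, 2.613)
t=5.750: state=(0.740, 1.074)
t=6.000: state=(0.745, -1.030)
t=6.250: state=(0.278, -2.498)
t=6.500: state=(-0.361, -2.294)
t=6.750: state=(-0.744, -0.616)
t=7.000: state=(-0.644, 1.366)
t=7.250: state=(-0.132, 2.487)
t=7.500: state=(0.454, 1.919)
t=7.660: state=(0.680, 0.853)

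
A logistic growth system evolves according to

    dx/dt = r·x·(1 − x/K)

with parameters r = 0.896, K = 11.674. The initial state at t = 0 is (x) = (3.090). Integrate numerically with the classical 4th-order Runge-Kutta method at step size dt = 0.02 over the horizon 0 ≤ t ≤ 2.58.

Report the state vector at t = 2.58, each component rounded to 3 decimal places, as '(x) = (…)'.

t=0.000: state=(3.090)
step 1 (dt=0.02): k1=(2.036), k2=(2.044), k3=(2.044), k4=(2.053); state += dt/6·(k1+2k2+2k3+k4)
t=0.020: state=(3.131)
t=0.040: state=(3.172)
t=0.060: state=(3.214)
continuing one RK4 step at a time; state shown every 5 steps (Δt=0.1):
t=0.100: state=(3.298)
t=0.200: state=(3.514)
t=0.300: state=(3.738)
t=0.400: state=(3.969)
t=0.500: state=(4.207)
t=0.600: state=(4.451)
t=0.700: state=(4.700)
t=0.800: state=(4.954)
t=0.900: state=(5.211)
t=1.000: state=(5.471)
t=1.100: state=(5.732)
t=1.200: state=(5.993)
t=1.300: state=(6.254)
t=1.400: state=(6.513)
t=1.500: state=(6.769)
t=1.600: state=(7.022)
t=1.700: state=(7.271)
t=1.800: state=(7.514)
t=1.900: state=(7.750)
t=2.000: state=(7.980)
t=2.100: state=(8.203)
t=2.200: state=(8.417)
t=2.300: state=(8.623)
t=2.400: state=(8.821)
t=2.500: state=(9.010)
t=2.580: state=(9.154)

(x) = (9.154)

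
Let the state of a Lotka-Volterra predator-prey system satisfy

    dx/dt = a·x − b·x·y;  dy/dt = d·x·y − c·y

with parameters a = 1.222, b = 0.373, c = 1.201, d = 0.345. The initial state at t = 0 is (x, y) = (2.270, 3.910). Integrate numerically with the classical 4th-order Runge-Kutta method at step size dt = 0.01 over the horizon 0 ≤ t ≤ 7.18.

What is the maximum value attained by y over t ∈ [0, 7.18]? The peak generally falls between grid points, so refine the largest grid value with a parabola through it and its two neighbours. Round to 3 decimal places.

max y = 4.918

t=0.000: state=(2.270, 3.910)
step 1 (dt=0.01): k1=(-0.537, -1.634), k2=(-0.529, -1.634), k3=(-0.529, -1.634), k4=(-0.522, -1.634); state += dt/6·(k1+2k2+2k3+k4)
t=0.010: state=(2.265, 3.894)
t=0.020: state=(2.260, 3.877)
t=0.030: state=(2.255, 3.861)
continuing one RK4 step at a time; state shown every 25 steps (Δt=0.25):
t=0.250: state=(2.181, 3.506)
t=0.500: state=(2.173, 3.132)
t=0.750: state=(2.237, 2.804)
t=1.000: state=(2.369, 2.532)
t=1.250: state=(2.565, 2.318)
t=1.500: state=(2.826, 2.166)
t=1.750: state=(3.150, 2.075)
t=2.000: state=(3.529, 2.049)
t=2.250: state=(3.951, 2.094)
t=2.500: state=(4.388, 2.223)
t=2.750: state=(4.795, 2.447)
t=3.000: state=(5.105, 2.780)
t=3.250: state=(5.241, 3.222)
t=3.500: state=(5.144, 3.741)
t=3.750: state=(4.806, 4.262)
t=4.000: state=(4.294, 4.678)
t=4.250: state=(3.723, 4.895)
t=4.500: state=(3.198, 4.884)
t=4.750: state=(2.776, 4.676)
t=5.000: state=(2.473, 4.339)
t=5.250: state=(2.281, 3.942)
t=5.500: state=(2.185, 3.537)
t=5.750: state=(2.171, 3.159)
t=6.000: state=(2.229, 2.827)
t=6.250: state=(2.356, 2.551)
t=6.500: state=(2.548, 2.333)
t=6.750: state=(2.804, 2.175)
t=7.000: state=(3.122, 2.079)
t=7.180: state=(3.388, 2.050)
largest grid value and its neighbours: y(4.350)=4.91765, y(4.360)=4.91784, y(4.370)=4.91767
parabola through these three points peaks at t≈4.360 with y≈4.91784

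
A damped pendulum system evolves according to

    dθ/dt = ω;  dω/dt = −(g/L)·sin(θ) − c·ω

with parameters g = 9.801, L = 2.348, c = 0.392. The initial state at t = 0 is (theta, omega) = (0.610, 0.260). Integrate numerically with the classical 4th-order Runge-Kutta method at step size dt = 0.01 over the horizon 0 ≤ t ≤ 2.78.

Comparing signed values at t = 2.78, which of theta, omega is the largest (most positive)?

t=0.000: state=(0.610, 0.260)
step 1 (dt=0.01): k1=(0.260, -2.493), k2=(0.248, -2.493), k3=(0.248, -2.493), k4=(0.235, -2.492); state += dt/6·(k1+2k2+2k3+k4)
t=0.010: state=(0.612, 0.235)
t=0.020: state=(0.615, 0.210)
t=0.030: state=(0.617, 0.185)
continuing one RK4 step at a time; state shown every 10 steps (Δt=0.1):
t=0.100: state=(0.624, 0.013)
t=0.200: state=(0.613, -0.226)
t=0.300: state=(0.579, -0.447)
t=0.400: state=(0.524, -0.645)
t=0.500: state=(0.451, -0.813)
t=0.600: state=(0.363, -0.944)
t=0.700: state=(0.264, -1.034)
t=0.800: state=(0.158, -1.079)
t=0.900: state=(0.049, -1.080)
t=1.000: state=(-0.057, -1.037)
t=1.100: state=(-0.157, -0.953)
t=1.200: state=(-0.246, -0.834)
t=1.300: state=(-0.323, -0.686)
t=1.400: state=(-0.383, -0.518)
t=1.500: state=(-0.426, -0.336)
t=1.600: state=(-0.450, -0.149)
t=1.700: state=(-0.456, 0.036)
t=1.800: state=(-0.443, 0.213)
t=1.900: state=(-0.413, 0.375)
t=2.000: state=(-0.369, 0.517)
t=2.100: state=(-0.311, 0.634)
t=2.200: state=(-0.243, 0.722)
t=2.300: state=(-0.168, 0.777)
t=2.400: state=(-0.088, 0.800)
t=2.500: state=(-0.009, 0.789)
t=2.600: state=(0.068, 0.746)
t=2.700: state=(0.140, 0.674)
t=2.780: state=(0.191, 0.599)
compare at T: theta=0.191, omega=0.599

largest component: omega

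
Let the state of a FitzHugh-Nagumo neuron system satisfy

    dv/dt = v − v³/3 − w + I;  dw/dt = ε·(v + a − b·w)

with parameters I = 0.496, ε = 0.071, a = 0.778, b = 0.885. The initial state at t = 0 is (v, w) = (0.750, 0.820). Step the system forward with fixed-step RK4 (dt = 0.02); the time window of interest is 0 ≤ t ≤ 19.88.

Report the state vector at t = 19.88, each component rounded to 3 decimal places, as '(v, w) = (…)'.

(v, w) = (-1.616, 0.240)

t=0.000: state=(0.750, 0.820)
step 1 (dt=0.02): k1=(0.285, 0.057), k2=(0.286, 0.057), k3=(0.286, 0.057), k4=(0.287, 0.057); state += dt/6·(k1+2k2+2k3+k4)
t=0.020: state=(0.756, 0.821)
t=0.040: state=(0.761, 0.822)
t=0.060: state=(0.767, 0.823)
continuing one RK4 step at a time; state shown every 50 steps (Δt=1):
t=1.000: state=(1.045, 0.886)
t=2.000: state=(1.252, 0.965)
t=3.000: state=(1.313, 1.049)
t=4.000: state=(1.285, 1.128)
t=5.000: state=(1.214, 1.199)
t=6.000: state=(1.116, 1.260)
t=7.000: state=(0.988, 1.309)
t=8.000: state=(0.811, 1.345)
t=9.000: state=(0.523, 1.364)
t=10.000: state=(-0.098, 1.352)
t=11.000: state=(-1.404, 1.273)
t=12.000: state=(-1.958, 1.126)
t=13.000: state=(-1.951, 0.976)
t=14.000: state=(-1.902, 0.838)
t=15.000: state=(-1.852, 0.711)
t=16.000: state=(-1.802, 0.596)
t=17.000: state=(-1.753, 0.490)
t=18.000: state=(-1.705, 0.395)
t=19.000: state=(-1.657, 0.309)
t=19.880: state=(-1.616, 0.240)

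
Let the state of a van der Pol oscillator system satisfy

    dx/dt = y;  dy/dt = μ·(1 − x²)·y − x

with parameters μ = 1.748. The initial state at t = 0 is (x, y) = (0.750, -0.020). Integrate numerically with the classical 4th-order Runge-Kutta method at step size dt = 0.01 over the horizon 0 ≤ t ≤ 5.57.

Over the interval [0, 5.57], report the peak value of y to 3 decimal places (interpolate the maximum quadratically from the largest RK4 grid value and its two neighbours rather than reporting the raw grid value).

t=0.000: state=(0.750, -0.020)
step 1 (dt=0.01): k1=(-0.020, -0.765), k2=(-0.024, -0.768), k3=(-0.024, -0.768), k4=(-0.028, -0.771); state += dt/6·(k1+2k2+2k3+k4)
t=0.010: state=(0.750, -0.028)
t=0.020: state=(0.749, -0.035)
t=0.030: state=(0.749, -0.043)
continuing one RK4 step at a time; state shown every 20 steps (Δt=0.2):
t=0.200: state=(0.730, -0.184)
t=0.400: state=(0.675, -0.375)
t=0.600: state=(0.578, -0.603)
t=0.800: state=(0.429, -0.899)
t=1.000: state=(0.211, -1.305)
t=1.200: state=(-0.103, -1.860)
t=1.400: state=(-0.538, -2.468)
t=1.600: state=(-1.061, -2.618)
t=1.800: state=(-1.518, -1.815)
t=2.000: state=(-1.768, -0.735)
t=2.200: state=(-1.842, -0.081)
t=2.400: state=(-1.825, 0.215)
t=2.600: state=(-1.767, 0.349)
t=2.800: state=(-1.689, 0.425)
t=3.000: state=(-1.598, 0.483)
t=3.200: state=(-1.495, 0.543)
t=3.400: state=(-1.380, 0.615)
t=3.600: state=(-1.248, 0.710)
t=3.800: state=(-1.093, 0.844)
t=4.000: state=(-0.906, 1.044)
t=4.200: state=(-0.668, 1.359)
t=4.400: state=(-0.349, 1.871)
t=4.600: state=(0.099, 2.657)
t=4.800: state=(0.716, 3.443)
t=5.000: state=(1.396, 3.048)
t=5.200: state=(1.847, 1.421)
t=5.400: state=(2.003, 0.291)
t=5.570: state=(2.014, -0.107)
largest grid value and its neighbours: y(4.850)=3.51011, y(4.860)=3.51176, y(4.870)=3.50908
parabola through these three points peaks at t≈4.859 with y≈3.51179

max y = 3.512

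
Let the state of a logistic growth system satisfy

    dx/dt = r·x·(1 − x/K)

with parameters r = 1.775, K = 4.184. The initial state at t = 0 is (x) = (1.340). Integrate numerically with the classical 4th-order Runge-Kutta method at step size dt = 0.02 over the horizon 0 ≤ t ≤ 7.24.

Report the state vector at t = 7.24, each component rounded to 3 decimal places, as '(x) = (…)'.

(x) = (4.184)

t=0.000: state=(1.340)
step 1 (dt=0.02): k1=(1.617), k2=(1.627), k3=(1.627), k4=(1.637); state += dt/6·(k1+2k2+2k3+k4)
t=0.020: state=(1.373)
t=0.040: state=(1.405)
t=0.060: state=(1.439)
continuing one RK4 step at a time; state shown every 25 steps (Δt=0.5):
t=0.500: state=(2.233)
t=1.000: state=(3.077)
t=1.500: state=(3.644)
t=2.000: state=(3.944)
t=2.500: state=(4.082)
t=3.000: state=(4.141)
t=3.500: state=(4.166)
t=4.000: state=(4.177)
t=4.500: state=(4.181)
t=5.000: state=(4.183)
t=5.500: state=(4.183)
t=6.000: state=(4.184)
t=6.500: state=(4.184)
t=7.000: state=(4.184)
t=7.240: state=(4.184)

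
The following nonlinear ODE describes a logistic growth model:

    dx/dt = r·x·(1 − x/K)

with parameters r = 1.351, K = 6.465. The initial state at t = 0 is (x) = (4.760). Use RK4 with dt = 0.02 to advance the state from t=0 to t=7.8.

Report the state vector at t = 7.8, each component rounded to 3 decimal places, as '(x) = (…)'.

t=0.000: state=(4.760)
step 1 (dt=0.02): k1=(1.696), k2=(1.685), k3=(1.685), k4=(1.674); state += dt/6·(k1+2k2+2k3+k4)
t=0.020: state=(4.794)
t=0.040: state=(4.827)
t=0.060: state=(4.860)
continuing one RK4 step at a time; state shown every 25 steps (Δt=0.5):
t=0.500: state=(5.468)
t=1.000: state=(5.916)
t=1.500: state=(6.174)
t=2.000: state=(6.313)
t=2.500: state=(6.387)
t=3.000: state=(6.425)
t=3.500: state=(6.445)
t=4.000: state=(6.455)
t=4.500: state=(6.460)
t=5.000: state=(6.462)
t=5.500: state=(6.464)
t=6.000: state=(6.464)
t=6.500: state=(6.465)
t=7.000: state=(6.465)
t=7.500: state=(6.465)
t=7.800: state=(6.465)

(x) = (6.465)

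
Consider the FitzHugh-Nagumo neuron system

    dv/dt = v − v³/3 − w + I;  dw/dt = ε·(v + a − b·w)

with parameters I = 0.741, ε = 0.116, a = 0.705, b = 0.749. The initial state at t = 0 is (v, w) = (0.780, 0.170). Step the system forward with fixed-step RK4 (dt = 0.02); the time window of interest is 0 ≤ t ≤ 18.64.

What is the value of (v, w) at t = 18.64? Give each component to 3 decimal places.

t=0.000: state=(0.780, 0.170)
step 1 (dt=0.02): k1=(1.193, 0.157), k2=(1.196, 0.159), k3=(1.196, 0.159), k4=(1.199, 0.160); state += dt/6·(k1+2k2+2k3+k4)
t=0.020: state=(0.804, 0.173)
t=0.040: state=(0.828, 0.176)
t=0.060: state=(0.852, 0.180)
continuing one RK4 step at a time; state shown every 50 steps (Δt=1):
t=1.000: state=(1.708, 0.381)
t=2.000: state=(1.810, 0.627)
t=3.000: state=(1.726, 0.850)
t=4.000: state=(1.624, 1.044)
t=5.000: state=(1.515, 1.210)
t=6.000: state=(1.398, 1.349)
t=7.000: state=(1.270, 1.464)
t=8.000: state=(1.123, 1.553)
t=9.000: state=(0.939, 1.617)
t=10.000: state=(0.674, 1.651)
t=11.000: state=(0.180, 1.643)
t=12.000: state=(-0.953, 1.548)
t=13.000: state=(-1.878, 1.327)
t=14.000: state=(-1.908, 1.082)
t=15.000: state=(-1.828, 0.862)
t=16.000: state=(-1.741, 0.671)
t=17.000: state=(-1.653, 0.505)
t=18.000: state=(-1.564, 0.363)
t=18.640: state=(-1.506, 0.283)

(v, w) = (-1.506, 0.283)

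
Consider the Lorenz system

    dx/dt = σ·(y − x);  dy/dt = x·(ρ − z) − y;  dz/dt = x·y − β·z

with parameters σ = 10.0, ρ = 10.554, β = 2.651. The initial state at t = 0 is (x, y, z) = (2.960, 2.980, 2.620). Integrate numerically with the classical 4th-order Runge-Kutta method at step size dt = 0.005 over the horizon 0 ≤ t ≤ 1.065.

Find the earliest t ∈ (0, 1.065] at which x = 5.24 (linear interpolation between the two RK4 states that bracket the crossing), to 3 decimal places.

t = 0.190

t=0.000: state=(2.960, 2.980, 2.620)
step 1 (dt=0.005): k1=(0.200, 20.505, 1.875), k2=(0.708, 20.443, 2.016), k3=(0.693, 20.453, 2.018), k4=(1.188, 20.400, 2.162); state += dt/6·(k1+2k2+2k3+k4)
t=0.005: state=(2.963, 3.082, 2.630)
t=0.010: state=(2.972, 3.184, 2.642)
t=0.015: state=(2.985, 3.286, 2.655)
continuing one RK4 step at a time; state shown every 10 steps (Δt=0.05):
t=0.050: state=(3.185, 4.000, 2.794)
t=0.100: state=(3.732, 5.076, 3.182)
t=0.150: state=(4.506, 6.238, 3.881)
t=0.185: state=(5.148, 7.071, 4.613)
next step: t=0.190: state=(5.245, 7.189, 4.737) — x has crossed 5.24
linear interpolation between t=0.185 (5.14820) and t=0.190 (5.24488) → t≈0.190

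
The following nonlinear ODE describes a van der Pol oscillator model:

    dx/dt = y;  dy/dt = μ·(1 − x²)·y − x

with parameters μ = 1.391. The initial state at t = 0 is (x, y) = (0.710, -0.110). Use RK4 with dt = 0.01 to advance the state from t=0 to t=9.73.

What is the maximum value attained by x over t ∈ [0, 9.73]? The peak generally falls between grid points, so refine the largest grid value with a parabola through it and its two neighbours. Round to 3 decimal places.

t=0.000: state=(0.710, -0.110)
step 1 (dt=0.01): k1=(-0.110, -0.786), k2=(-0.114, -0.788), k3=(-0.114, -0.788), k4=(-0.118, -0.790); state += dt/6·(k1+2k2+2k3+k4)
t=0.010: state=(0.709, -0.118)
t=0.020: state=(0.708, -0.126)
t=0.030: state=(0.706, -0.134)
continuing one RK4 step at a time; state shown every 50 steps (Δt=0.5):
t=0.500: state=(0.546, -0.571)
t=1.000: state=(0.095, -1.298)
t=1.500: state=(-0.794, -2.147)
t=2.000: state=(-1.641, -0.870)
t=2.500: state=(-1.738, 0.248)
t=3.000: state=(-1.523, 0.571)
t=3.500: state=(-1.173, 0.848)
t=4.000: state=(-0.624, 1.437)
t=4.500: state=(0.408, 2.813)
t=5.000: state=(1.757, 1.637)
t=5.500: state=(1.998, -0.187)
t=6.000: state=(1.815, -0.475)
t=6.500: state=(1.542, -0.623)
t=7.000: state=(1.176, -0.871)
t=7.500: state=(0.616, -1.464)
t=8.000: state=(-0.435, -2.855)
t=8.500: state=(-1.778, -1.573)
t=9.000: state=(-2.000, 0.201)
t=9.500: state=(-1.814, 0.477)
t=9.730: state=(-1.697, 0.542)
largest grid value and its neighbours: x(5.370)=2.01013, x(5.380)=2.01027, x(5.390)=2.01021
parabola through these three points peaks at t≈5.382 with x≈2.01027

max x = 2.010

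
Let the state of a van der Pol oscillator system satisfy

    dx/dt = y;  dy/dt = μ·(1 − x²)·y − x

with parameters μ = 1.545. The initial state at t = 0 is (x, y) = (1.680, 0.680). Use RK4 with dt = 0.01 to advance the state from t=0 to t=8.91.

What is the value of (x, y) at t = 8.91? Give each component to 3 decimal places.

t=0.000: state=(1.680, 0.680)
step 1 (dt=0.01): k1=(0.680, -3.595), k2=(0.662, -3.559), k3=(0.662, -3.559), k4=(0.644, -3.523); state += dt/6·(k1+2k2+2k3+k4)
t=0.010: state=(1.687, 0.644)
t=0.020: state=(1.693, 0.610)
t=0.030: state=(1.699, 0.575)
continuing one RK4 step at a time; state shown every 50 steps (Δt=0.5):
t=0.500: state=(1.717, -0.296)
t=1.000: state=(1.495, -0.561)
t=1.500: state=(1.154, -0.827)
t=2.000: state=(0.612, -1.445)
t=2.500: state=(-0.465, -3.009)
t=3.000: state=(-1.831, -1.401)
t=3.500: state=(-1.990, 0.239)
t=4.000: state=(-1.805, 0.450)
t=4.500: state=(-1.551, 0.575)
t=5.000: state=(-1.216, 0.793)
t=5.500: state=(-0.708, 1.327)
t=6.000: state=(0.271, 2.786)
t=6.500: state=(1.725, 1.882)
t=7.000: state=(2.006, -0.171)
t=7.500: state=(1.837, -0.433)
t=8.000: state=(1.591, -0.554)
t=8.500: state=(1.270, -0.751)
t=8.910: state=(0.901, -1.093)

(x, y) = (0.901, -1.093)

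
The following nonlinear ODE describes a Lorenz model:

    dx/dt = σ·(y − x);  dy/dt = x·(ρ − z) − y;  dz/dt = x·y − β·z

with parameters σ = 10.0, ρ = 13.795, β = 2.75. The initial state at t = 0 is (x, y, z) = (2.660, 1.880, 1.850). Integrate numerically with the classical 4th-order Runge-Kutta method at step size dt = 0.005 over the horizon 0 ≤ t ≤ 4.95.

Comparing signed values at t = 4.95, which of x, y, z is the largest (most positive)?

t=0.000: state=(2.660, 1.880, 1.850)
step 1 (dt=0.005): k1=(-7.800, 29.894, -0.087), k2=(-6.858, 29.587, 0.075), k3=(-6.889, 29.614, 0.076), k4=(-5.975, 29.333, 0.236); state += dt/6·(k1+2k2+2k3+k4)
t=0.005: state=(2.626, 2.028, 1.850)
t=0.010: state=(2.600, 2.174, 1.852)
t=0.015: state=(2.583, 2.317, 1.856)
continuing one RK4 step at a time; state shown every 40 steps (Δt=0.2):
t=0.200: state=(5.588, 8.692, 4.315)
t=0.400: state=(10.799, 10.157, 18.641)
t=0.600: state=(3.910, 0.790, 16.008)
t=0.800: state=(1.148, 0.916, 9.430)
t=1.000: state=(1.609, 2.242, 5.747)
t=1.200: state=(4.059, 6.053, 5.114)
t=1.400: state=(9.097, 11.067, 12.999)
t=1.600: state=(6.829, 3.609, 17.868)
t=1.800: state=(2.632, 1.880, 11.716)
t=2.000: state=(2.779, 3.510, 7.761)
t=2.200: state=(5.498, 7.468, 8.029)
t=2.400: state=(8.734, 8.935, 15.284)
t=2.600: state=(5.640, 3.554, 15.670)
t=2.800: state=(3.397, 3.231, 10.967)
t=3.000: state=(4.424, 5.534, 8.852)
t=3.200: state=(7.224, 8.496, 11.886)
t=3.400: state=(7.269, 5.989, 15.880)
t=3.600: state=(4.609, 3.776, 13.125)
t=3.800: state=(4.367, 4.871, 10.317)
t=4.000: state=(6.165, 7.260, 10.992)
t=4.200: state=(7.329, 7.066, 14.521)
t=4.400: state=(5.631, 4.673, 14.081)
t=4.600: state=(4.691, 4.755, 11.560)
t=4.800: state=(5.647, 6.414, 11.085)
t=4.950: state=(6.719, 7.224, 12.695)
compare at T: x=6.719, y=7.224, z=12.695

largest component: z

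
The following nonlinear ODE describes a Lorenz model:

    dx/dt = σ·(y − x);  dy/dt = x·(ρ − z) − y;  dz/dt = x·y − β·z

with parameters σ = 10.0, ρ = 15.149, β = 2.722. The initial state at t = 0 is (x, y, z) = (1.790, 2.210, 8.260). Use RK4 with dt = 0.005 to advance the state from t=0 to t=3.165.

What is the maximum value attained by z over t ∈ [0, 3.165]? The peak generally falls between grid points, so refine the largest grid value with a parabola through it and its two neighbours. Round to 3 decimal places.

t=0.000: state=(1.790, 2.210, 8.260)
step 1 (dt=0.005): k1=(4.200, 10.121, -18.528), k2=(4.348, 10.252, -18.333), k3=(4.348, 10.253, -18.333), k4=(4.495, 10.386, -18.137); state += dt/6·(k1+2k2+2k3+k4)
t=0.005: state=(1.812, 2.261, 8.168)
t=0.010: state=(1.835, 2.314, 8.079)
t=0.015: state=(1.860, 2.368, 7.991)
continuing one RK4 step at a time; state shown every 40 steps (Δt=0.2):
t=0.200: state=(3.940, 5.807, 6.518)
t=0.400: state=(9.031, 11.333, 13.522)
t=0.600: state=(7.358, 4.066, 19.457)
t=0.800: state=(2.863, 2.043, 12.982)
t=1.000: state=(3.092, 3.967, 8.759)
t=1.200: state=(6.297, 8.541, 9.728)
t=1.400: state=(9.092, 8.422, 17.974)
t=1.600: state=(5.005, 3.069, 16.113)
t=1.800: state=(3.434, 3.639, 11.152)
t=2.000: state=(5.277, 6.838, 9.927)
t=2.200: state=(8.352, 9.076, 15.242)
t=2.400: state=(6.502, 4.648, 17.093)
t=2.600: state=(4.146, 3.850, 12.862)
t=2.800: state=(5.029, 6.095, 10.822)
t=3.000: state=(7.536, 8.502, 13.927)
t=3.165: state=(7.487, 6.454, 16.864)
largest grid value and its neighbours: z(0.545)=20.05813, z(0.550)=20.07014, z(0.555)=20.06688
parabola through these three points peaks at t≈0.551 with z≈20.07077

max z = 20.071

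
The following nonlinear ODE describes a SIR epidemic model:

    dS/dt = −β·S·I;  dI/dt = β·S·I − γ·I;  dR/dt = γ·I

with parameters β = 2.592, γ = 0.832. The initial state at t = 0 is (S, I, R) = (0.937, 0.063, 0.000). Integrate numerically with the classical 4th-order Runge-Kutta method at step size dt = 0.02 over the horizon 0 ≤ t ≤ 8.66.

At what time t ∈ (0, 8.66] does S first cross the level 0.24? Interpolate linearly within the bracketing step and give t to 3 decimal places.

t=0.000: state=(0.937, 0.063, 0.000)
step 1 (dt=0.02): k1=(-0.153, 0.101, 0.052), k2=(-0.155, 0.102, 0.053), k3=(-0.155, 0.102, 0.053), k4=(-0.157, 0.103, 0.054); state += dt/6·(k1+2k2+2k3+k4)
t=0.020: state=(0.934, 0.065, 0.001)
t=0.040: state=(0.931, 0.067, 0.002)
t=0.060: state=(0.927, 0.069, 0.003)
continuing one RK4 step at a time; state shown every 25 steps (Δt=0.5):
t=0.500: state=(0.829, 0.131, 0.039)
t=1.000: state=(0.658, 0.229, 0.114)
t=1.500: state=(0.461, 0.311, 0.227)
t=2.000: state=(0.301, 0.335, 0.364)
t=2.260: state=(0.241, 0.323, 0.435)
next step: t=2.280: state=(0.237, 0.322, 0.441) — S has crossed 0.24
linear interpolation between t=2.260 (0.24135) and t=2.280 (0.23734) → t≈2.267

t = 2.267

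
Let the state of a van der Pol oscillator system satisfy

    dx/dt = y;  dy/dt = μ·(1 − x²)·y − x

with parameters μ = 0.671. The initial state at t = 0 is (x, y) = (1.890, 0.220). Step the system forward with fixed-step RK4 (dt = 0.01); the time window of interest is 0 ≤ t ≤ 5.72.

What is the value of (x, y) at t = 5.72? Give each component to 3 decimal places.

(x, y) = (1.182, 2.196)

t=0.000: state=(1.890, 0.220)
step 1 (dt=0.01): k1=(0.220, -2.270), k2=(0.209, -2.252), k3=(0.209, -2.252), k4=(0.197, -2.234); state += dt/6·(k1+2k2+2k3+k4)
t=0.010: state=(1.892, 0.197)
t=0.020: state=(1.894, 0.175)
t=0.030: state=(1.896, 0.154)
continuing one RK4 step at a time; state shown every 20 steps (Δt=0.2):
t=0.200: state=(1.893, -0.165)
t=0.400: state=(1.832, -0.436)
t=0.600: state=(1.723, -0.636)
t=0.800: state=(1.580, -0.800)
t=1.000: state=(1.404, -0.954)
t=1.200: state=(1.197, -1.118)
t=1.400: state=(0.955, -1.308)
t=1.600: state=(0.672, -1.534)
t=1.800: state=(0.339, -1.800)
t=2.000: state=(-0.050, -2.082)
t=2.200: state=(-0.490, -2.298)
t=2.400: state=(-0.954, -2.297)
t=2.600: state=(-1.385, -1.951)
t=2.800: state=(-1.716, -1.326)
t=3.000: state=(-1.913, -0.657)
t=3.200: state=(-1.988, -0.124)
t=3.400: state=(-1.973, 0.245)
t=3.600: state=(-1.898, 0.494)
t=3.800: state=(-1.780, 0.674)
t=4.000: state=(-1.630, 0.823)
t=4.200: state=(-1.451, 0.967)
t=4.400: state=(-1.243, 1.122)
t=4.600: state=(-1.001, 1.304)
t=4.800: state=(-0.718, 1.525)
t=5.000: state=(-0.388, 1.789)
t=5.200: state=(-0.001, 2.075)
t=5.400: state=(0.439, 2.308)
t=5.600: state=(0.909, 2.340)
t=5.720: state=(1.182, 2.196)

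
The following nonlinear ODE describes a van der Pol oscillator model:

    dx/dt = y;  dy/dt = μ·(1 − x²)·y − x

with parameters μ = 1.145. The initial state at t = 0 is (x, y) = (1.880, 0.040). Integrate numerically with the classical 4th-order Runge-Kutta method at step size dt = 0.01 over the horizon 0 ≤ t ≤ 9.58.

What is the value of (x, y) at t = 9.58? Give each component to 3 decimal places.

(x, y) = (-1.742, -1.566)

t=0.000: state=(1.880, 0.040)
step 1 (dt=0.01): k1=(0.040, -1.996), k2=(0.030, -1.967), k3=(0.030, -1.968), k4=(0.020, -1.939); state += dt/6·(k1+2k2+2k3+k4)
t=0.010: state=(1.880, 0.020)
t=0.020: state=(1.880, 0.001)
t=0.030: state=(1.880, -0.017)
continuing one RK4 step at a time; state shown every 50 steps (Δt=0.5):
t=0.500: state=(1.736, -0.501)
t=1.000: state=(1.422, -0.755)
t=1.500: state=(0.962, -1.128)
t=2.000: state=(0.218, -1.956)
t=2.500: state=(-1.035, -2.779)
t=3.000: state=(-1.946, -0.641)
t=3.500: state=(-1.949, 0.363)
t=4.000: state=(-1.698, 0.610)
t=4.500: state=(-1.340, 0.835)
t=5.000: state=(-0.829, 1.270)
t=5.500: state=(0.023, 2.250)
t=6.000: state=(1.346, 2.500)
t=6.500: state=(1.999, 0.244)
t=7.000: state=(1.904, -0.441)
t=7.500: state=(1.627, -0.654)
t=8.000: state=(1.243, -0.906)
t=8.500: state=(0.677, -1.430)
t=9.000: state=(-0.291, -2.531)
t=9.500: state=(-1.600, -1.993)
t=9.580: state=(-1.742, -1.566)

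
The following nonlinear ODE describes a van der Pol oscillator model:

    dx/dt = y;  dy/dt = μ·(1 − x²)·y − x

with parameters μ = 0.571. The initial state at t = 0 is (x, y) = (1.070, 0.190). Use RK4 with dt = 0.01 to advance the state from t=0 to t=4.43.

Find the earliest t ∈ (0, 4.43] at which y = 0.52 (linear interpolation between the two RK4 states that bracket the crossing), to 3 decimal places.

t = 3.497

t=0.000: state=(1.070, 0.190)
step 1 (dt=0.01): k1=(0.190, -1.086), k2=(0.185, -1.086), k3=(0.185, -1.086), k4=(0.179, -1.087); state += dt/6·(k1+2k2+2k3+k4)
t=0.010: state=(1.072, 0.179)
t=0.020: state=(1.074, 0.168)
t=0.030: state=(1.075, 0.157)
continuing one RK4 step at a time; state shown every 20 steps (Δt=0.2):
t=0.200: state=(1.086, -0.028)
t=0.400: state=(1.059, -0.241)
t=0.600: state=(0.991, -0.444)
t=0.800: state=(0.882, -0.640)
t=1.000: state=(0.735, -0.831)
t=1.200: state=(0.550, -1.022)
t=1.400: state=(0.326, -1.213)
t=1.600: state=(0.065, -1.395)
t=1.800: state=(-0.230, -1.545)
t=2.000: state=(-0.548, -1.620)
t=2.200: state=(-0.870, -1.568)
t=2.400: state=(-1.165, -1.357)
t=2.600: state=(-1.403, -1.010)
t=2.800: state=(-1.565, -0.601)
t=3.000: state=(-1.645, -0.207)
t=3.200: state=(-1.651, 0.130)
t=3.400: state=(-1.597, 0.405)
t=3.490: state=(-1.555, 0.512)
next step: t=3.500: state=(-1.550, 0.523) — y has crossed 0.52
linear interpolation between t=3.490 (0.51208) and t=3.500 (0.52343) → t≈3.497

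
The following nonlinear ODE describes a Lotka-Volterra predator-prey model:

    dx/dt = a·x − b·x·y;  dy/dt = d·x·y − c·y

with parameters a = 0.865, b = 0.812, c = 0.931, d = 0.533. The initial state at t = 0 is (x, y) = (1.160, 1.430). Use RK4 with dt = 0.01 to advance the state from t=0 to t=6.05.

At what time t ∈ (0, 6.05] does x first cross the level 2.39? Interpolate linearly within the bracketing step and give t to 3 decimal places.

t = 3.918

t=0.000: state=(1.160, 1.430)
step 1 (dt=0.01): k1=(-0.344, -0.447), k2=(-0.341, -0.448), k3=(-0.341, -0.448), k4=(-0.338, -0.448); state += dt/6·(k1+2k2+2k3+k4)
t=0.010: state=(1.157, 1.426)
t=0.020: state=(1.153, 1.421)
t=0.030: state=(1.150, 1.417)
continuing one RK4 step at a time; state shown every 20 steps (Δt=0.2):
t=0.200: state=(1.101, 1.339)
t=0.400: state=(1.061, 1.247)
t=0.600: state=(1.038, 1.158)
t=0.800: state=(1.030, 1.073)
t=1.000: state=(1.035, 0.994)
t=1.200: state=(1.054, 0.922)
t=1.400: state=(1.084, 0.858)
t=1.600: state=(1.127, 0.801)
t=1.800: state=(1.181, 0.752)
t=2.000: state=(1.247, 0.710)
t=2.200: state=(1.325, 0.676)
t=2.400: state=(1.414, 0.649)
t=2.600: state=(1.515, 0.630)
t=2.800: state=(1.628, 0.618)
t=3.000: state=(1.751, 0.615)
t=3.200: state=(1.884, 0.619)
t=3.400: state=(2.023, 0.633)
t=3.600: state=(2.167, 0.657)
t=3.800: state=(2.309, 0.692)
t=3.910: state=(2.385, 0.717)
next step: t=3.920: state=(2.391, 0.720) — x has crossed 2.39
linear interpolation between t=3.910 (2.38467) and t=3.920 (2.39140) → t≈3.918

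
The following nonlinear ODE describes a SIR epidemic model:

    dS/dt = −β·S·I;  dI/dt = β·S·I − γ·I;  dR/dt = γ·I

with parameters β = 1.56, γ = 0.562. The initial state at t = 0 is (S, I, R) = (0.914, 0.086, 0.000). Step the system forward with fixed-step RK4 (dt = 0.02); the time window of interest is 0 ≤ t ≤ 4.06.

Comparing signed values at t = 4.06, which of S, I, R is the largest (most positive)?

largest component: R

t=0.000: state=(0.914, 0.086, 0.000)
step 1 (dt=0.02): k1=(-0.123, 0.074, 0.048), k2=(-0.124, 0.075, 0.049), k3=(-0.124, 0.075, 0.049), k4=(-0.124, 0.075, 0.049); state += dt/6·(k1+2k2+2k3+k4)
t=0.020: state=(0.912, 0.087, 0.001)
t=0.040: state=(0.909, 0.089, 0.002)
t=0.060: state=(0.906, 0.091, 0.003)
continuing one RK4 step at a time; state shown every 10 steps (Δt=0.2):
t=0.200: state=(0.888, 0.102, 0.011)
t=0.400: state=(0.858, 0.119, 0.023)
t=0.600: state=(0.824, 0.139, 0.037)
t=0.800: state=(0.786, 0.159, 0.054)
t=1.000: state=(0.746, 0.181, 0.073)
t=1.200: state=(0.702, 0.203, 0.095)
t=1.400: state=(0.657, 0.224, 0.119)
t=1.600: state=(0.611, 0.244, 0.145)
t=1.800: state=(0.564, 0.262, 0.174)
t=2.000: state=(0.519, 0.277, 0.204)
t=2.200: state=(0.475, 0.289, 0.236)
t=2.400: state=(0.433, 0.298, 0.269)
t=2.600: state=(0.395, 0.303, 0.303)
t=2.800: state=(0.359, 0.304, 0.337)
t=3.000: state=(0.326, 0.303, 0.371)
t=3.200: state=(0.297, 0.298, 0.405)
t=3.400: state=(0.271, 0.291, 0.438)
t=3.600: state=(0.248, 0.282, 0.470)
t=3.800: state=(0.227, 0.271, 0.501)
t=4.000: state=(0.209, 0.260, 0.531)
t=4.060: state=(0.204, 0.256, 0.540)
compare at T: S=0.204, I=0.256, R=0.540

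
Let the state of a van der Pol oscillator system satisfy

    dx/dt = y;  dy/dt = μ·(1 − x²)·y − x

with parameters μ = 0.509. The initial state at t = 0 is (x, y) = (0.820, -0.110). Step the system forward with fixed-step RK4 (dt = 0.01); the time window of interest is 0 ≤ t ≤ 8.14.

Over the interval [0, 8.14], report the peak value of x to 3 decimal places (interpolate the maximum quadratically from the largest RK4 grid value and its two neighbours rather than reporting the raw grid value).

t=0.000: state=(0.820, -0.110)
step 1 (dt=0.01): k1=(-0.110, -0.838), k2=(-0.114, -0.839), k3=(-0.114, -0.839), k4=(-0.118, -0.839); state += dt/6·(k1+2k2+2k3+k4)
t=0.010: state=(0.819, -0.118)
t=0.020: state=(0.818, -0.127)
t=0.030: state=(0.816, -0.135)
continuing one RK4 step at a time; state shown every 50 steps (Δt=0.5):
t=0.500: state=(0.661, -0.525)
t=1.000: state=(0.299, -0.913)
t=1.500: state=(-0.237, -1.201)
t=2.000: state=(-0.843, -1.139)
t=2.500: state=(-1.285, -0.561)
t=3.000: state=(-1.382, 0.159)
t=3.500: state=(-1.153, 0.734)
t=4.000: state=(-0.660, 1.237)
t=4.500: state=(0.084, 1.721)
t=5.000: state=(0.989, 1.750)
t=5.500: state=(1.657, 0.801)
t=6.000: state=(1.786, -0.210)
t=6.500: state=(1.519, -0.812)
t=7.000: state=(0.994, -1.290)
t=7.500: state=(0.215, -1.835)
t=8.000: state=(-0.806, -2.123)
t=8.140: state=(-1.096, -2.003)
largest grid value and its neighbours: x(5.860)=1.79953, x(5.870)=1.79970, x(5.880)=1.79968
parabola through these three points peaks at t≈5.874 with x≈1.79971

max x = 1.800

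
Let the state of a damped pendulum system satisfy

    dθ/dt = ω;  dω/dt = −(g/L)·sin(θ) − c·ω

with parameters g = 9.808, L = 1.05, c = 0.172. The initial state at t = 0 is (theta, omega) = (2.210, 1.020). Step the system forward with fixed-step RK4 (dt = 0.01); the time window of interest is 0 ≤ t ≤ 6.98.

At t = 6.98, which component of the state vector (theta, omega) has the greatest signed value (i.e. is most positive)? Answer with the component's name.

largest component: omega

t=0.000: state=(2.210, 1.020)
step 1 (dt=0.01): k1=(1.020, -7.672), k2=(0.982, -7.637), k3=(0.982, -7.638), k4=(0.944, -7.604); state += dt/6·(k1+2k2+2k3+k4)
t=0.010: state=(2.220, 0.944)
t=0.020: state=(2.229, 0.868)
t=0.030: state=(2.237, 0.793)
continuing one RK4 step at a time; state shown every 25 steps (Δt=0.25):
t=0.250: state=(2.237, -0.785)
t=0.500: state=(1.802, -2.755)
t=0.750: state=(0.847, -4.791)
t=1.000: state=(-0.439, -5.022)
t=1.250: state=(-1.464, -2.972)
t=1.500: state=(-1.906, -0.611)
t=1.750: state=(-1.785, 1.583)
t=2.000: state=(-1.113, 3.752)
t=2.250: state=(-0.002, 4.774)
t=2.500: state=(1.063, 3.408)
t=2.750: state=(1.623, 1.044)
t=3.000: state=(1.592, -1.277)
t=3.250: state=(0.996, -3.413)
t=3.500: state=(-0.015, -4.332)
t=3.750: state=(-0.976, -3.045)
t=4.000: state=(-1.457, -0.757)
t=4.250: state=(-1.356, 1.543)
t=4.500: state=(-0.714, 3.452)
t=4.750: state=(0.241, 3.832)
t=5.000: state=(1.034, 2.283)
t=5.250: state=(1.328, 0.041)
t=5.500: state=(1.062, -2.115)
t=5.750: state=(0.332, -3.506)
t=6.000: state=(-0.536, -3.106)
t=6.250: state=(-1.099, -1.268)
t=6.500: state=(-1.146, 0.887)
t=6.750: state=(-0.684, 2.694)
t=6.980: state=(0.030, 3.268)
compare at T: theta=0.030, omega=3.268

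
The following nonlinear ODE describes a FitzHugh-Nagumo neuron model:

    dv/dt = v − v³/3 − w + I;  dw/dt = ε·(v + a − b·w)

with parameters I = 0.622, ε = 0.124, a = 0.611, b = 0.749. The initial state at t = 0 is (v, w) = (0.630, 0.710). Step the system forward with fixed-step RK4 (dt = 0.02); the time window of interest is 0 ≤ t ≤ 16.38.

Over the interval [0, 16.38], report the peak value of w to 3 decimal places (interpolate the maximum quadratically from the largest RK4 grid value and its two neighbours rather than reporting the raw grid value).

max w = 1.540

t=0.000: state=(0.630, 0.710)
step 1 (dt=0.02): k1=(0.459, 0.088), k2=(0.461, 0.088), k3=(0.461, 0.088), k4=(0.462, 0.089); state += dt/6·(k1+2k2+2k3+k4)
t=0.020: state=(0.639, 0.712)
t=0.040: state=(0.648, 0.714)
t=0.060: state=(0.658, 0.715)
continuing one RK4 step at a time; state shown every 50 steps (Δt=1):
t=1.000: state=(1.123, 0.824)
t=2.000: state=(1.409, 0.977)
t=3.000: state=(1.428, 1.132)
t=4.000: state=(1.342, 1.268)
t=5.000: state=(1.216, 1.380)
t=6.000: state=(1.057, 1.465)
t=7.000: state=(0.845, 1.520)
t=8.000: state=(0.510, 1.540)
t=9.000: state=(-0.198, 1.499)
t=10.000: state=(-1.518, 1.337)
t=11.000: state=(-1.920, 1.076)
t=12.000: state=(-1.863, 0.828)
t=13.000: state=(-1.772, 0.612)
t=14.000: state=(-1.679, 0.426)
t=15.000: state=(-1.584, 0.267)
t=16.000: state=(-1.488, 0.134)
t=16.380: state=(-1.450, 0.090)
largest grid value and its neighbours: w(7.900)=1.53981, w(7.920)=1.53983, w(7.940)=1.53983
parabola through these three points peaks at t≈7.926 with w≈1.53983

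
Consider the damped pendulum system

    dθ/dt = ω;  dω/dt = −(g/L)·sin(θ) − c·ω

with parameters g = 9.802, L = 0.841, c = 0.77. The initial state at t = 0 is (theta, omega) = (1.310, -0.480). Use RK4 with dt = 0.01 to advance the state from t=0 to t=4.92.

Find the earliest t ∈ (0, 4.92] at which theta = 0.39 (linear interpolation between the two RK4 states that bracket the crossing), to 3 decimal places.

t=0.000: state=(1.310, -0.480)
step 1 (dt=0.01): k1=(-0.480, -10.891), k2=(-0.534, -10.842), k3=(-0.534, -10.842), k4=(-0.588, -10.792); state += dt/6·(k1+2k2+2k3+k4)
t=0.010: state=(1.305, -0.588)
t=0.020: state=(1.298, -0.696)
t=0.030: state=(1.291, -0.802)
continuing one RK4 step at a time; state shown every 20 steps (Δt=0.2):
t=0.200: state=(1.012, -2.409)
t=0.400: state=(0.404, -3.464)
next step: t=0.410: state=(0.369, -3.481) — theta has crossed 0.39
linear interpolation between t=0.400 (0.40399) and t=0.410 (0.36926) → t≈0.404

t = 0.404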